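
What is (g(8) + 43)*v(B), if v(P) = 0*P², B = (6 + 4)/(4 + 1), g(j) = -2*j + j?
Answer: 0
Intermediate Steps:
g(j) = -j
B = 2 (B = 10/5 = 10*(⅕) = 2)
v(P) = 0
(g(8) + 43)*v(B) = (-1*8 + 43)*0 = (-8 + 43)*0 = 35*0 = 0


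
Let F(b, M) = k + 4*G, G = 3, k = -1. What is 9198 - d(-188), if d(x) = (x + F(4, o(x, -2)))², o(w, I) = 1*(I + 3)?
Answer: -22131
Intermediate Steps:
o(w, I) = 3 + I (o(w, I) = 1*(3 + I) = 3 + I)
F(b, M) = 11 (F(b, M) = -1 + 4*3 = -1 + 12 = 11)
d(x) = (11 + x)² (d(x) = (x + 11)² = (11 + x)²)
9198 - d(-188) = 9198 - (11 - 188)² = 9198 - 1*(-177)² = 9198 - 1*31329 = 9198 - 31329 = -22131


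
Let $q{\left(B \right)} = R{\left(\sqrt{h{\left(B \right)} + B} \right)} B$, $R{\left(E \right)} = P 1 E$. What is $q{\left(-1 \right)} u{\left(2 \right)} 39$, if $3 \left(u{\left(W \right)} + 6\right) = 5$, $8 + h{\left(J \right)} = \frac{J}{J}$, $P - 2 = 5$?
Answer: $2366 i \sqrt{2} \approx 3346.0 i$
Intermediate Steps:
$P = 7$ ($P = 2 + 5 = 7$)
$h{\left(J \right)} = -7$ ($h{\left(J \right)} = -8 + \frac{J}{J} = -8 + 1 = -7$)
$u{\left(W \right)} = - \frac{13}{3}$ ($u{\left(W \right)} = -6 + \frac{1}{3} \cdot 5 = -6 + \frac{5}{3} = - \frac{13}{3}$)
$R{\left(E \right)} = 7 E$ ($R{\left(E \right)} = 7 \cdot 1 E = 7 E$)
$q{\left(B \right)} = 7 B \sqrt{-7 + B}$ ($q{\left(B \right)} = 7 \sqrt{-7 + B} B = 7 B \sqrt{-7 + B}$)
$q{\left(-1 \right)} u{\left(2 \right)} 39 = 7 \left(-1\right) \sqrt{-7 - 1} \left(- \frac{13}{3}\right) 39 = 7 \left(-1\right) \sqrt{-8} \left(- \frac{13}{3}\right) 39 = 7 \left(-1\right) 2 i \sqrt{2} \left(- \frac{13}{3}\right) 39 = - 14 i \sqrt{2} \left(- \frac{13}{3}\right) 39 = \frac{182 i \sqrt{2}}{3} \cdot 39 = 2366 i \sqrt{2}$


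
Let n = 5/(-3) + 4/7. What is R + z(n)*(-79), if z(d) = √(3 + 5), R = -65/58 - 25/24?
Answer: -1505/696 - 158*√2 ≈ -225.61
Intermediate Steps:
R = -1505/696 (R = -65*1/58 - 25*1/24 = -65/58 - 25/24 = -1505/696 ≈ -2.1624)
n = -23/21 (n = 5*(-⅓) + 4*(⅐) = -5/3 + 4/7 = -23/21 ≈ -1.0952)
z(d) = 2*√2 (z(d) = √8 = 2*√2)
R + z(n)*(-79) = -1505/696 + (2*√2)*(-79) = -1505/696 - 158*√2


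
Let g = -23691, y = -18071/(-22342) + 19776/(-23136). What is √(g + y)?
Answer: I*√686850810281645946/5384422 ≈ 153.92*I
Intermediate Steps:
y = -247341/5384422 (y = -18071*(-1/22342) + 19776*(-1/23136) = 18071/22342 - 206/241 = -247341/5384422 ≈ -0.045936)
√(g + y) = √(-23691 - 247341/5384422) = √(-127562588943/5384422) = I*√686850810281645946/5384422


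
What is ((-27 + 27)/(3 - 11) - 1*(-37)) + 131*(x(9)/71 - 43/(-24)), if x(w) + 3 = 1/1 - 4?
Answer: 444127/1704 ≈ 260.64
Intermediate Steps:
x(w) = -6 (x(w) = -3 + (1/1 - 4) = -3 + (1*1 - 4) = -3 + (1 - 4) = -3 - 3 = -6)
((-27 + 27)/(3 - 11) - 1*(-37)) + 131*(x(9)/71 - 43/(-24)) = ((-27 + 27)/(3 - 11) - 1*(-37)) + 131*(-6/71 - 43/(-24)) = (0/(-8) + 37) + 131*(-6*1/71 - 43*(-1/24)) = (0*(-⅛) + 37) + 131*(-6/71 + 43/24) = (0 + 37) + 131*(2909/1704) = 37 + 381079/1704 = 444127/1704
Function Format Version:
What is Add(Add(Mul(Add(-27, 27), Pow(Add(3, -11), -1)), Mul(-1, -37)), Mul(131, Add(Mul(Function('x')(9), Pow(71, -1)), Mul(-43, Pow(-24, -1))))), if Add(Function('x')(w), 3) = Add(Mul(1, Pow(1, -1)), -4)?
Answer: Rational(444127, 1704) ≈ 260.64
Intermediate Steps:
Function('x')(w) = -6 (Function('x')(w) = Add(-3, Add(Mul(1, Pow(1, -1)), -4)) = Add(-3, Add(Mul(1, 1), -4)) = Add(-3, Add(1, -4)) = Add(-3, -3) = -6)
Add(Add(Mul(Add(-27, 27), Pow(Add(3, -11), -1)), Mul(-1, -37)), Mul(131, Add(Mul(Function('x')(9), Pow(71, -1)), Mul(-43, Pow(-24, -1))))) = Add(Add(Mul(Add(-27, 27), Pow(Add(3, -11), -1)), Mul(-1, -37)), Mul(131, Add(Mul(-6, Pow(71, -1)), Mul(-43, Pow(-24, -1))))) = Add(Add(Mul(0, Pow(-8, -1)), 37), Mul(131, Add(Mul(-6, Rational(1, 71)), Mul(-43, Rational(-1, 24))))) = Add(Add(Mul(0, Rational(-1, 8)), 37), Mul(131, Add(Rational(-6, 71), Rational(43, 24)))) = Add(Add(0, 37), Mul(131, Rational(2909, 1704))) = Add(37, Rational(381079, 1704)) = Rational(444127, 1704)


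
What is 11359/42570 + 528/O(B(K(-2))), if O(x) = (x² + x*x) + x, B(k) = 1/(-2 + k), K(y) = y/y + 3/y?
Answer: -280950641/42570 ≈ -6599.7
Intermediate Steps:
K(y) = 1 + 3/y
O(x) = x + 2*x² (O(x) = (x² + x²) + x = 2*x² + x = x + 2*x²)
11359/42570 + 528/O(B(K(-2))) = 11359/42570 + 528/(((1 + 2/(-2 + (3 - 2)/(-2)))/(-2 + (3 - 2)/(-2)))) = 11359*(1/42570) + 528/(((1 + 2/(-2 - ½*1))/(-2 - ½*1))) = 11359/42570 + 528/(((1 + 2/(-2 - ½))/(-2 - ½))) = 11359/42570 + 528/(((1 + 2/(-5/2))/(-5/2))) = 11359/42570 + 528/((-2*(1 + 2*(-⅖))/5)) = 11359/42570 + 528/((-2*(1 - ⅘)/5)) = 11359/42570 + 528/((-⅖*⅕)) = 11359/42570 + 528/(-2/25) = 11359/42570 + 528*(-25/2) = 11359/42570 - 6600 = -280950641/42570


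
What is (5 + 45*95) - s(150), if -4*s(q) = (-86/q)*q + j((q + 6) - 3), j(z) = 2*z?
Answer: 4335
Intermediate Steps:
s(q) = 20 - q/2 (s(q) = -((-86/q)*q + 2*((q + 6) - 3))/4 = -(-86 + 2*((6 + q) - 3))/4 = -(-86 + 2*(3 + q))/4 = -(-86 + (6 + 2*q))/4 = -(-80 + 2*q)/4 = 20 - q/2)
(5 + 45*95) - s(150) = (5 + 45*95) - (20 - 1/2*150) = (5 + 4275) - (20 - 75) = 4280 - 1*(-55) = 4280 + 55 = 4335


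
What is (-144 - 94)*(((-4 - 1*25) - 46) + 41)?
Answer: 8092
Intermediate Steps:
(-144 - 94)*(((-4 - 1*25) - 46) + 41) = -238*(((-4 - 25) - 46) + 41) = -238*((-29 - 46) + 41) = -238*(-75 + 41) = -238*(-34) = 8092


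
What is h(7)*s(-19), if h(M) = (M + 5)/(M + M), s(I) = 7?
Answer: 6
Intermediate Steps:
h(M) = (5 + M)/(2*M) (h(M) = (5 + M)/((2*M)) = (5 + M)*(1/(2*M)) = (5 + M)/(2*M))
h(7)*s(-19) = ((½)*(5 + 7)/7)*7 = ((½)*(⅐)*12)*7 = (6/7)*7 = 6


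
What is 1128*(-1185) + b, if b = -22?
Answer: -1336702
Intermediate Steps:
1128*(-1185) + b = 1128*(-1185) - 22 = -1336680 - 22 = -1336702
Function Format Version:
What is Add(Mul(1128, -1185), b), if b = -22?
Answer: -1336702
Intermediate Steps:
Add(Mul(1128, -1185), b) = Add(Mul(1128, -1185), -22) = Add(-1336680, -22) = -1336702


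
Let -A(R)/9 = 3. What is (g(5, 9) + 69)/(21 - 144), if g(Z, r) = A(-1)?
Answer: -14/41 ≈ -0.34146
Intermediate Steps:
A(R) = -27 (A(R) = -9*3 = -27)
g(Z, r) = -27
(g(5, 9) + 69)/(21 - 144) = (-27 + 69)/(21 - 144) = 42/(-123) = -1/123*42 = -14/41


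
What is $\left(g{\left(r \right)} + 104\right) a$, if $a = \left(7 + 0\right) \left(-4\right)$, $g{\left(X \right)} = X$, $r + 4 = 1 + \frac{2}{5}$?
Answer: $- \frac{14196}{5} \approx -2839.2$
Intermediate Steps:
$r = - \frac{13}{5}$ ($r = -4 + \left(1 + \frac{2}{5}\right) = -4 + \frac{7}{5} = - \frac{13}{5} \approx -2.6$)
$a = -28$ ($a = 7 \left(-4\right) = -28$)
$\left(g{\left(r \right)} + 104\right) a = \left(- \frac{13}{5} + 104\right) \left(-28\right) = \frac{507}{5} \left(-28\right) = - \frac{14196}{5}$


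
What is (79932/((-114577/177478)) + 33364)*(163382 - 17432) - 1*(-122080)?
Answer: -1512527813544440/114577 ≈ -1.3201e+10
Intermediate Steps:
(79932/((-114577/177478)) + 33364)*(163382 - 17432) - 1*(-122080) = (79932/((-114577*1/177478)) + 33364)*145950 + 122080 = (79932/(-114577/177478) + 33364)*145950 + 122080 = (79932*(-177478/114577) + 33364)*145950 + 122080 = (-14186171496/114577 + 33364)*145950 + 122080 = -10363424468/114577*145950 + 122080 = -1512541801104600/114577 + 122080 = -1512527813544440/114577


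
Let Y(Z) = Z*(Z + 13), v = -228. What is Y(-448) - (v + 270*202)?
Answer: 140568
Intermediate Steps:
Y(Z) = Z*(13 + Z)
Y(-448) - (v + 270*202) = -448*(13 - 448) - (-228 + 270*202) = -448*(-435) - (-228 + 54540) = 194880 - 1*54312 = 194880 - 54312 = 140568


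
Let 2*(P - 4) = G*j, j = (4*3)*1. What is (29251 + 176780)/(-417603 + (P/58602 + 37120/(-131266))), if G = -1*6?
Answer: -396220798286523/803098107995087 ≈ -0.49337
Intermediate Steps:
G = -6
j = 12 (j = 12*1 = 12)
P = -32 (P = 4 + (-6*12)/2 = 4 + (½)*(-72) = 4 - 36 = -32)
(29251 + 176780)/(-417603 + (P/58602 + 37120/(-131266))) = (29251 + 176780)/(-417603 + (-32/58602 + 37120/(-131266))) = 206031/(-417603 + (-32*1/58602 + 37120*(-1/131266))) = 206031/(-417603 + (-16/29301 - 18560/65633)) = 206031/(-417603 - 544876688/1923112533) = 206031/(-803098107995087/1923112533) = 206031*(-1923112533/803098107995087) = -396220798286523/803098107995087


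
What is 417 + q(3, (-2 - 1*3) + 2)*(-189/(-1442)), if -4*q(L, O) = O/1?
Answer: 343689/824 ≈ 417.10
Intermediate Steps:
q(L, O) = -O/4 (q(L, O) = -O/(4*1) = -O/4)
417 + q(3, (-2 - 1*3) + 2)*(-189/(-1442)) = 417 + (-((-2 - 1*3) + 2)/4)*(-189/(-1442)) = 417 + (-((-2 - 3) + 2)/4)*(-189*(-1/1442)) = 417 - (-5 + 2)/4*(27/206) = 417 - ¼*(-3)*(27/206) = 417 + (¾)*(27/206) = 417 + 81/824 = 343689/824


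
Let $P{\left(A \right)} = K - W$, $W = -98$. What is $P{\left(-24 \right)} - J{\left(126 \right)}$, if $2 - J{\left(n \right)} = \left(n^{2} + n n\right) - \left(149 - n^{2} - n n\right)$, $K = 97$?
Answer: $63548$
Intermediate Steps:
$P{\left(A \right)} = 195$ ($P{\left(A \right)} = 97 - -98 = 97 + 98 = 195$)
$J{\left(n \right)} = 151 - 4 n^{2}$ ($J{\left(n \right)} = 2 - \left(\left(n^{2} + n n\right) - \left(149 - n^{2} - n n\right)\right) = 2 - \left(\left(n^{2} + n^{2}\right) + \left(\left(n^{2} + n^{2}\right) - 149\right)\right) = 2 - \left(2 n^{2} + \left(2 n^{2} - 149\right)\right) = 2 - \left(2 n^{2} + \left(-149 + 2 n^{2}\right)\right) = 2 - \left(-149 + 4 n^{2}\right) = 151 - 4 n^{2}$)
$P{\left(-24 \right)} - J{\left(126 \right)} = 195 - \left(151 - 4 \cdot 126^{2}\right) = 195 - \left(151 - 63504\right) = 195 - -63353 = 195 + 63353 = 63548$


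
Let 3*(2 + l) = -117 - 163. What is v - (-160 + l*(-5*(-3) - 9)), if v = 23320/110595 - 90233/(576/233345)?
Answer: -155238497537381/4246848 ≈ -3.6554e+7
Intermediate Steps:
l = -286/3 (l = -2 + (-117 - 163)/3 = -2 + (⅓)*(-280) = -2 - 280/3 = -286/3 ≈ -95.333)
v = -155241606230117/4246848 (v = 23320*(1/110595) - 90233/(576*(1/233345)) = 4664/22119 - 90233/576/233345 = 4664/22119 - 90233*233345/576 = 4664/22119 - 21055419385/576 = -155241606230117/4246848 ≈ -3.6555e+7)
v - (-160 + l*(-5*(-3) - 9)) = -155241606230117/4246848 - (-160 - 286*(-5*(-3) - 9)/3) = -155241606230117/4246848 - (-160 - 286*(15 - 9)/3) = -155241606230117/4246848 - (-160 - 286/3*6) = -155241606230117/4246848 - (-160 - 572) = -155241606230117/4246848 - 1*(-732) = -155241606230117/4246848 + 732 = -155238497537381/4246848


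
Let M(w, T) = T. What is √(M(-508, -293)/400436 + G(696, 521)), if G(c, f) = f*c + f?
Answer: √14557162774790851/200218 ≈ 602.61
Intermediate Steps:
G(c, f) = f + c*f (G(c, f) = c*f + f = f + c*f)
√(M(-508, -293)/400436 + G(696, 521)) = √(-293/400436 + 521*(1 + 696)) = √(-293*1/400436 + 521*697) = √(-293/400436 + 363137) = √(145413127439/400436) = √14557162774790851/200218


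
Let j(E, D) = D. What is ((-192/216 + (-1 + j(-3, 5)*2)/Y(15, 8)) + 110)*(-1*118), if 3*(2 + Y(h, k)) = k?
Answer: -130213/9 ≈ -14468.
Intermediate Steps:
Y(h, k) = -2 + k/3
((-192/216 + (-1 + j(-3, 5)*2)/Y(15, 8)) + 110)*(-1*118) = ((-192/216 + (-1 + 5*2)/(-2 + (1/3)*8)) + 110)*(-1*118) = ((-192*1/216 + (-1 + 10)/(-2 + 8/3)) + 110)*(-118) = ((-8/9 + 9/(2/3)) + 110)*(-118) = ((-8/9 + 9*(3/2)) + 110)*(-118) = ((-8/9 + 27/2) + 110)*(-118) = (227/18 + 110)*(-118) = (2207/18)*(-118) = -130213/9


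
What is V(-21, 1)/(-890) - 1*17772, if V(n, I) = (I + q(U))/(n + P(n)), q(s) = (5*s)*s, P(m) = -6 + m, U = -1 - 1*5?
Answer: -759219659/42720 ≈ -17772.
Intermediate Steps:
U = -6 (U = -1 - 5 = -6)
q(s) = 5*s²
V(n, I) = (180 + I)/(-6 + 2*n) (V(n, I) = (I + 5*(-6)²)/(n + (-6 + n)) = (I + 5*36)/(-6 + 2*n) = (I + 180)/(-6 + 2*n) = (180 + I)/(-6 + 2*n))
V(-21, 1)/(-890) - 1*17772 = ((180 + 1)/(2*(-3 - 21)))/(-890) - 1*17772 = ((½)*181/(-24))*(-1/890) - 17772 = ((½)*(-1/24)*181)*(-1/890) - 17772 = -181/48*(-1/890) - 17772 = 181/42720 - 17772 = -759219659/42720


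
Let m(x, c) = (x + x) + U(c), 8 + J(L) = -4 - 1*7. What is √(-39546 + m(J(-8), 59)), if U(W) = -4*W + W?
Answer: I*√39761 ≈ 199.4*I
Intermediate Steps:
J(L) = -19 (J(L) = -8 + (-4 - 1*7) = -8 + (-4 - 7) = -8 - 11 = -19)
U(W) = -3*W
m(x, c) = -3*c + 2*x (m(x, c) = (x + x) - 3*c = 2*x - 3*c = -3*c + 2*x)
√(-39546 + m(J(-8), 59)) = √(-39546 + (-3*59 + 2*(-19))) = √(-39546 + (-177 - 38)) = √(-39546 - 215) = √(-39761) = I*√39761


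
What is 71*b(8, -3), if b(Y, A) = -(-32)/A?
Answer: -2272/3 ≈ -757.33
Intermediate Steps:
b(Y, A) = 32/A
71*b(8, -3) = 71*(32/(-3)) = 71*(32*(-⅓)) = 71*(-32/3) = -2272/3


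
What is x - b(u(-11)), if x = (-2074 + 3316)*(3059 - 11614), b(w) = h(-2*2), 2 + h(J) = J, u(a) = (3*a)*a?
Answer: -10625304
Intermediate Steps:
u(a) = 3*a²
h(J) = -2 + J
b(w) = -6 (b(w) = -2 - 2*2 = -2 - 4 = -6)
x = -10625310 (x = 1242*(-8555) = -10625310)
x - b(u(-11)) = -10625310 - 1*(-6) = -10625310 + 6 = -10625304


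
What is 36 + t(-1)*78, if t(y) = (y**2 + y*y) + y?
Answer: 114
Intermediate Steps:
t(y) = y + 2*y**2 (t(y) = (y**2 + y**2) + y = 2*y**2 + y = y + 2*y**2)
36 + t(-1)*78 = 36 - (1 + 2*(-1))*78 = 36 - (1 - 2)*78 = 36 - 1*(-1)*78 = 36 + 1*78 = 36 + 78 = 114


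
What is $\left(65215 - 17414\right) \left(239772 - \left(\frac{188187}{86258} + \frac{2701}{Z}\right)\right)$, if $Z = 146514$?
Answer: $\frac{36211789002904285472}{3159501153} \approx 1.1461 \cdot 10^{10}$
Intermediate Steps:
$\left(65215 - 17414\right) \left(239772 - \left(\frac{188187}{86258} + \frac{2701}{Z}\right)\right) = \left(65215 - 17414\right) \left(239772 - \left(\frac{2701}{146514} + \frac{188187}{86258}\right)\right) = 47801 \left(239772 - \frac{6951253244}{3159501153}\right) = 47801 \cdot \frac{757552959203872}{3159501153} = \frac{36211789002904285472}{3159501153}$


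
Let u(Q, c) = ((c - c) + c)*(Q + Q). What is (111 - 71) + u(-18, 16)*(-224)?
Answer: 129064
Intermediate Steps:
u(Q, c) = 2*Q*c (u(Q, c) = (0 + c)*(2*Q) = c*(2*Q) = 2*Q*c)
(111 - 71) + u(-18, 16)*(-224) = (111 - 71) + (2*(-18)*16)*(-224) = 40 - 576*(-224) = 40 + 129024 = 129064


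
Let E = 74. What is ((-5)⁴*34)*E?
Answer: 1572500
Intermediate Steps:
((-5)⁴*34)*E = ((-5)⁴*34)*74 = (625*34)*74 = 21250*74 = 1572500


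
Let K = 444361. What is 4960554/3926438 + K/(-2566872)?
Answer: 5494175625485/5039331880968 ≈ 1.0903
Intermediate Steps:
4960554/3926438 + K/(-2566872) = 4960554/3926438 + 444361/(-2566872) = 4960554*(1/3926438) + 444361*(-1/2566872) = 2480277/1963219 - 444361/2566872 = 5494175625485/5039331880968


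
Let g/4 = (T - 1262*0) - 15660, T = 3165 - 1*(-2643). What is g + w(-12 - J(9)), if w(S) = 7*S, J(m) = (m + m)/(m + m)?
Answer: -39499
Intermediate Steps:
T = 5808 (T = 3165 + 2643 = 5808)
J(m) = 1 (J(m) = (2*m)/((2*m)) = (2*m)*(1/(2*m)) = 1)
g = -39408 (g = 4*((5808 - 1262*0) - 15660) = 4*((5808 + 0) - 15660) = 4*(5808 - 15660) = 4*(-9852) = -39408)
g + w(-12 - J(9)) = -39408 + 7*(-12 - 1*1) = -39408 + 7*(-12 - 1) = -39408 + 7*(-13) = -39408 - 91 = -39499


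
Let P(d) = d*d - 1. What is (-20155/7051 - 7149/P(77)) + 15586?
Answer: 217099617923/13932776 ≈ 15582.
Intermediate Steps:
P(d) = -1 + d**2 (P(d) = d**2 - 1 = -1 + d**2)
(-20155/7051 - 7149/P(77)) + 15586 = (-20155/7051 - 7149/(-1 + 77**2)) + 15586 = (-20155*1/7051 - 7149/(-1 + 5929)) + 15586 = (-20155/7051 - 7149/5928) + 15586 = (-20155/7051 - 7149*1/5928) + 15586 = (-20155/7051 - 2383/1976) + 15586 = -56628813/13932776 + 15586 = 217099617923/13932776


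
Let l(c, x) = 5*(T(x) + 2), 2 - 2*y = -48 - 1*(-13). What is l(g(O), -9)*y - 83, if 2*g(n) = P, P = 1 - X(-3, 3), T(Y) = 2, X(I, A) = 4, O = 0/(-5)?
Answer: 287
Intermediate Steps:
O = 0 (O = 0*(-1/5) = 0)
y = 37/2 (y = 1 - (-48 - 1*(-13))/2 = 1 - (-48 + 13)/2 = 1 - 1/2*(-35) = 1 + 35/2 = 37/2 ≈ 18.500)
P = -3 (P = 1 - 1*4 = 1 - 4 = -3)
g(n) = -3/2 (g(n) = (1/2)*(-3) = -3/2)
l(c, x) = 20 (l(c, x) = 5*(2 + 2) = 5*4 = 20)
l(g(O), -9)*y - 83 = 20*(37/2) - 83 = 370 - 83 = 287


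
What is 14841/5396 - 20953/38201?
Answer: 453878653/206132596 ≈ 2.2019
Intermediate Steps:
14841/5396 - 20953/38201 = 453878653/206132596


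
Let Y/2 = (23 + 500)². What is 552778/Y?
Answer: 276389/273529 ≈ 1.0105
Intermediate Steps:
Y = 547058 (Y = 2*(23 + 500)² = 2*523² = 2*273529 = 547058)
552778/Y = 552778/547058 = 552778*(1/547058) = 276389/273529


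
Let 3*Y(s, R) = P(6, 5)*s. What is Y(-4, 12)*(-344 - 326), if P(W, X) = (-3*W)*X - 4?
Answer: -251920/3 ≈ -83973.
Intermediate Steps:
P(W, X) = -4 - 3*W*X (P(W, X) = -3*W*X - 4 = -4 - 3*W*X)
Y(s, R) = -94*s/3 (Y(s, R) = ((-4 - 3*6*5)*s)/3 = ((-4 - 90)*s)/3 = (-94*s)/3 = -94*s/3)
Y(-4, 12)*(-344 - 326) = (-94/3*(-4))*(-344 - 326) = (376/3)*(-670) = -251920/3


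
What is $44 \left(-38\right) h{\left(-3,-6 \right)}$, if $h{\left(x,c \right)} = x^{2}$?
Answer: $-15048$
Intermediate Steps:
$44 \left(-38\right) h{\left(-3,-6 \right)} = 44 \left(-38\right) \left(-3\right)^{2} = \left(-1672\right) 9 = -15048$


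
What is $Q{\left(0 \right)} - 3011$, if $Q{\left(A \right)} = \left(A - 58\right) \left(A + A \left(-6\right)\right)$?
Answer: $-3011$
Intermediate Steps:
$Q{\left(A \right)} = - 5 A \left(-58 + A\right)$ ($Q{\left(A \right)} = \left(-58 + A\right) \left(A - 6 A\right) = \left(-58 + A\right) \left(- 5 A\right) = - 5 A \left(-58 + A\right)$)
$Q{\left(0 \right)} - 3011 = 5 \cdot 0 \left(58 - 0\right) - 3011 = 5 \cdot 0 \left(58 + 0\right) - 3011 = 5 \cdot 0 \cdot 58 - 3011 = 0 - 3011 = -3011$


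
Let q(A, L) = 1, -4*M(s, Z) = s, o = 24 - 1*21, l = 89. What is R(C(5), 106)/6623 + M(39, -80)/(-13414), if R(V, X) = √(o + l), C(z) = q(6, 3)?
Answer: 39/53656 + 2*√23/6623 ≈ 0.0021751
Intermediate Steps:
o = 3 (o = 24 - 21 = 3)
M(s, Z) = -s/4
C(z) = 1
R(V, X) = 2*√23 (R(V, X) = √(3 + 89) = √92 = 2*√23)
R(C(5), 106)/6623 + M(39, -80)/(-13414) = (2*√23)/6623 - ¼*39/(-13414) = (2*√23)*(1/6623) - 39/4*(-1/13414) = 2*√23/6623 + 39/53656 = 39/53656 + 2*√23/6623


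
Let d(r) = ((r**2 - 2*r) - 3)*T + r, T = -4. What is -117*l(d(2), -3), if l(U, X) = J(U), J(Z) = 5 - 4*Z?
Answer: 5967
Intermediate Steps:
d(r) = 12 - 4*r**2 + 9*r (d(r) = ((r**2 - 2*r) - 3)*(-4) + r = (-3 + r**2 - 2*r)*(-4) + r = (12 - 4*r**2 + 8*r) + r = 12 - 4*r**2 + 9*r)
l(U, X) = 5 - 4*U
-117*l(d(2), -3) = -117*(5 - 4*(12 - 4*2**2 + 9*2)) = -117*(5 - 4*(12 - 4*4 + 18)) = -117*(5 - 4*(12 - 16 + 18)) = -117*(5 - 4*14) = -117*(5 - 56) = -117*(-51) = 5967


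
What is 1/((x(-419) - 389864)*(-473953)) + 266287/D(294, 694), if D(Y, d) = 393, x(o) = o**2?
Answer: 27046650696675226/39916833055287 ≈ 677.58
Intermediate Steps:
1/((x(-419) - 389864)*(-473953)) + 266287/D(294, 694) = 1/((-419)**2 - 389864*(-473953)) + 266287/393 = -1/473953/(175561 - 389864) + 266287*(1/393) = -1/473953/(-214303) + 266287/393 = -1/214303*(-1/473953) + 266287/393 = 1/101569549759 + 266287/393 = 27046650696675226/39916833055287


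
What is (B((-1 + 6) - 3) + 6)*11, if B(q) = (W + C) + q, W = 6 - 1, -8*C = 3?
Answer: 1111/8 ≈ 138.88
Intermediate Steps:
C = -3/8 (C = -⅛*3 = -3/8 ≈ -0.37500)
W = 5
B(q) = 37/8 + q (B(q) = (5 - 3/8) + q = 37/8 + q)
(B((-1 + 6) - 3) + 6)*11 = ((37/8 + ((-1 + 6) - 3)) + 6)*11 = ((37/8 + (5 - 3)) + 6)*11 = ((37/8 + 2) + 6)*11 = (53/8 + 6)*11 = (101/8)*11 = 1111/8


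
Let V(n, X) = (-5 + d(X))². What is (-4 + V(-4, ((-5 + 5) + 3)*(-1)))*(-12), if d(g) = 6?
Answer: 36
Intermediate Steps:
V(n, X) = 1 (V(n, X) = (-5 + 6)² = 1² = 1)
(-4 + V(-4, ((-5 + 5) + 3)*(-1)))*(-12) = (-4 + 1)*(-12) = -3*(-12) = 36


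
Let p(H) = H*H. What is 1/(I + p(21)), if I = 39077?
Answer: 1/39518 ≈ 2.5305e-5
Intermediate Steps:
p(H) = H²
1/(I + p(21)) = 1/(39077 + 21²) = 1/(39077 + 441) = 1/39518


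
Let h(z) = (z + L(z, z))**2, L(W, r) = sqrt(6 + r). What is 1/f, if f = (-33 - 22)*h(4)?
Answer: -13/990 + 2*sqrt(10)/495 ≈ -0.00035443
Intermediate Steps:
h(z) = (z + sqrt(6 + z))**2
f = -55*(4 + sqrt(10))**2 (f = (-33 - 22)*(4 + sqrt(6 + 4))**2 = -55*(4 + sqrt(10))**2 ≈ -2821.4)
1/f = 1/(-1430 - 440*sqrt(10))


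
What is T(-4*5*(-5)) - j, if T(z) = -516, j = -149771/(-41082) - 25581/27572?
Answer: -293779212917/566356452 ≈ -518.72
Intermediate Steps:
j = 1539283685/566356452 (j = -149771*(-1/41082) - 25581*1/27572 = 149771/41082 - 25581/27572 = 1539283685/566356452 ≈ 2.7179)
T(-4*5*(-5)) - j = -516 - 1*1539283685/566356452 = -516 - 1539283685/566356452 = -293779212917/566356452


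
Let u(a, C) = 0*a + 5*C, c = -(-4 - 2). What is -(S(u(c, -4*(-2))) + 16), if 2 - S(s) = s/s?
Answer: -17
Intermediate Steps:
c = 6 (c = -1*(-6) = 6)
u(a, C) = 5*C (u(a, C) = 0 + 5*C = 5*C)
S(s) = 1 (S(s) = 2 - s/s = 2 - 1*1 = 2 - 1 = 1)
-(S(u(c, -4*(-2))) + 16) = -(1 + 16) = -1*17 = -17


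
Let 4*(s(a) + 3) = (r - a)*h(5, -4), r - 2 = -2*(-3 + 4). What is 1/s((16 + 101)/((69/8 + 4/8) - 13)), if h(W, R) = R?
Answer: -31/1029 ≈ -0.030126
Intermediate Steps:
r = 0 (r = 2 - 2*(-3 + 4) = 2 - 2*1 = 2 - 2 = 0)
s(a) = -3 + a (s(a) = -3 + ((0 - a)*(-4))/4 = -3 + (-a*(-4))/4 = -3 + (4*a)/4 = -3 + a)
1/s((16 + 101)/((69/8 + 4/8) - 13)) = 1/(-3 + (16 + 101)/((69/8 + 4/8) - 13)) = 1/(-3 + 117/((69*(1/8) + 4*(1/8)) - 13)) = 1/(-3 + 117/((69/8 + 1/2) - 13)) = 1/(-3 + 117/(73/8 - 13)) = 1/(-3 + 117/(-31/8)) = 1/(-3 + 117*(-8/31)) = 1/(-3 - 936/31) = 1/(-1029/31) = -31/1029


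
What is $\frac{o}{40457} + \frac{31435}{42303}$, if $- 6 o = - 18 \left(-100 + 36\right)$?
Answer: $\frac{1263643619}{1711452471} \approx 0.73835$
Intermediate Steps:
$o = -192$ ($o = - \frac{\left(-18\right) \left(-100 + 36\right)}{6} = - \frac{\left(-18\right) \left(-64\right)}{6} = \left(- \frac{1}{6}\right) 1152 = -192$)
$\frac{o}{40457} + \frac{31435}{42303} = - \frac{192}{40457} + \frac{31435}{42303} = \frac{1263643619}{1711452471}$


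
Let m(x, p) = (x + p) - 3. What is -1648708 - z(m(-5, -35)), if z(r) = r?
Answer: -1648665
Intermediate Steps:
m(x, p) = -3 + p + x (m(x, p) = (p + x) - 3 = -3 + p + x)
-1648708 - z(m(-5, -35)) = -1648708 - (-3 - 35 - 5) = -1648708 - 1*(-43) = -1648708 + 43 = -1648665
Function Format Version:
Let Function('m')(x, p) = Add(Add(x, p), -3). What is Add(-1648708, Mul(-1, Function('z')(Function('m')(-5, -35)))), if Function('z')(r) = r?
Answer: -1648665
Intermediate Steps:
Function('m')(x, p) = Add(-3, p, x) (Function('m')(x, p) = Add(Add(p, x), -3) = Add(-3, p, x))
Add(-1648708, Mul(-1, Function('z')(Function('m')(-5, -35)))) = Add(-1648708, Mul(-1, Add(-3, -35, -5))) = Add(-1648708, Mul(-1, -43)) = Add(-1648708, 43) = -1648665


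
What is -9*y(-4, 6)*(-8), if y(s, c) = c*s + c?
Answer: -1296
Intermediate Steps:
y(s, c) = c + c*s
-9*y(-4, 6)*(-8) = -54*(1 - 4)*(-8) = -54*(-3)*(-8) = -9*(-18)*(-8) = 162*(-8) = -1296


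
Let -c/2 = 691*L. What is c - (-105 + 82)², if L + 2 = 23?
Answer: -29551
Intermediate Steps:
L = 21 (L = -2 + 23 = 21)
c = -29022 (c = -1382*21 = -2*14511 = -29022)
c - (-105 + 82)² = -29022 - (-105 + 82)² = -29022 - 1*(-23)² = -29022 - 1*529 = -29022 - 529 = -29551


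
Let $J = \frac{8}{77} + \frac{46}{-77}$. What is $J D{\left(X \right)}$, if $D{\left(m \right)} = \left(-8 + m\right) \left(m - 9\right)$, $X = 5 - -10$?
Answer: $- \frac{228}{11} \approx -20.727$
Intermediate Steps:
$X = 15$ ($X = 5 + 10 = 15$)
$D{\left(m \right)} = \left(-9 + m\right) \left(-8 + m\right)$ ($D{\left(m \right)} = \left(-8 + m\right) \left(-9 + m\right) = \left(-9 + m\right) \left(-8 + m\right)$)
$J = - \frac{38}{77}$ ($J = 8 \cdot \frac{1}{77} + 46 \left(- \frac{1}{77}\right) = \frac{8}{77} - \frac{46}{77} = - \frac{38}{77} \approx -0.49351$)
$J D{\left(X \right)} = - \frac{38 \left(72 + 15^{2} - 255\right)}{77} = - \frac{38 \left(72 + 225 - 255\right)}{77} = \left(- \frac{38}{77}\right) 42 = - \frac{228}{11}$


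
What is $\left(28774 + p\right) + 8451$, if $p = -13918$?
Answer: $23307$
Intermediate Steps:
$\left(28774 + p\right) + 8451 = \left(28774 - 13918\right) + 8451 = 14856 + 8451 = 23307$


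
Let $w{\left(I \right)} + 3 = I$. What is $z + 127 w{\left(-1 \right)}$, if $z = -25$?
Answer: $-533$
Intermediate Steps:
$w{\left(I \right)} = -3 + I$
$z + 127 w{\left(-1 \right)} = -25 + 127 \left(-3 - 1\right) = -25 + 127 \left(-4\right) = -25 - 508 = -533$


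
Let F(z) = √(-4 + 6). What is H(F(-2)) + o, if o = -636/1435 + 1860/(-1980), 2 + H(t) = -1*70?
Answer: -3475033/47355 ≈ -73.383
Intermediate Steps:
F(z) = √2
H(t) = -72 (H(t) = -2 - 1*70 = -2 - 70 = -72)
o = -65473/47355 (o = -636*1/1435 + 1860*(-1/1980) = -636/1435 - 31/33 = -65473/47355 ≈ -1.3826)
H(F(-2)) + o = -72 - 65473/47355 = -3475033/47355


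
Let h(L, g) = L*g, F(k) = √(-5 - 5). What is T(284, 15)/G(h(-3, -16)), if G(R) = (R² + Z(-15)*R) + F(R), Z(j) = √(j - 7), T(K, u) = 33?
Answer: 33/(2304 + I*√10 + 48*I*√22) ≈ 0.014184 - 0.0014055*I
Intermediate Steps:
F(k) = I*√10 (F(k) = √(-10) = I*√10)
Z(j) = √(-7 + j)
G(R) = R² + I*√10 + I*R*√22 (G(R) = (R² + √(-7 - 15)*R) + I*√10 = (R² + √(-22)*R) + I*√10 = (R² + (I*√22)*R) + I*√10 = (R² + I*R*√22) + I*√10 = R² + I*√10 + I*R*√22)
T(284, 15)/G(h(-3, -16)) = 33/((-3*(-16))² + I*√10 + I*(-3*(-16))*√22) = 33/(48² + I*√10 + I*48*√22) = 33/(2304 + I*√10 + 48*I*√22)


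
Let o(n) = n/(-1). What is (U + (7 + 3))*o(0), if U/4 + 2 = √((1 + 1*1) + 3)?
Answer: 0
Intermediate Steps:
U = -8 + 4*√5 (U = -8 + 4*√((1 + 1*1) + 3) = -8 + 4*√((1 + 1) + 3) = -8 + 4*√(2 + 3) = -8 + 4*√5 ≈ 0.94427)
o(n) = -n (o(n) = n*(-1) = -n)
(U + (7 + 3))*o(0) = ((-8 + 4*√5) + (7 + 3))*(-1*0) = ((-8 + 4*√5) + 10)*0 = (2 + 4*√5)*0 = 0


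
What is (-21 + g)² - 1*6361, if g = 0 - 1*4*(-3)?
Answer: -6280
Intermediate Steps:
g = 12 (g = 0 - 4*(-3) = 0 + 12 = 12)
(-21 + g)² - 1*6361 = (-21 + 12)² - 1*6361 = (-9)² - 6361 = 81 - 6361 = -6280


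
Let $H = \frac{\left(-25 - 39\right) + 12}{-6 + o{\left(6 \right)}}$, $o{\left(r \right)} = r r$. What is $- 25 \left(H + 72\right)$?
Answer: $- \frac{5270}{3} \approx -1756.7$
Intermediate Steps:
$o{\left(r \right)} = r^{2}$
$H = - \frac{26}{15}$ ($H = \frac{\left(-25 - 39\right) + 12}{-6 + 6^{2}} = \frac{-64 + 12}{-6 + 36} = - \frac{52}{30} = \left(-52\right) \frac{1}{30} = - \frac{26}{15} \approx -1.7333$)
$- 25 \left(H + 72\right) = - 25 \left(- \frac{26}{15} + 72\right) = \left(-25\right) \frac{1054}{15} = - \frac{5270}{3}$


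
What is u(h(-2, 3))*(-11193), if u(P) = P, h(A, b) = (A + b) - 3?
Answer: 22386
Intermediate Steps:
h(A, b) = -3 + A + b
u(h(-2, 3))*(-11193) = (-3 - 2 + 3)*(-11193) = -2*(-11193) = 22386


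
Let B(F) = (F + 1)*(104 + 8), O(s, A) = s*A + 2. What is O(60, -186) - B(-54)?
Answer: -5222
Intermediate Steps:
O(s, A) = 2 + A*s (O(s, A) = A*s + 2 = 2 + A*s)
B(F) = 112 + 112*F (B(F) = (1 + F)*112 = 112 + 112*F)
O(60, -186) - B(-54) = (2 - 186*60) - (112 + 112*(-54)) = (2 - 11160) - (112 - 6048) = -11158 - 1*(-5936) = -11158 + 5936 = -5222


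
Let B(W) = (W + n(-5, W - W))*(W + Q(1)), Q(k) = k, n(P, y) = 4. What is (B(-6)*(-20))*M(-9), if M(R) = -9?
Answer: 1800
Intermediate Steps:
B(W) = (1 + W)*(4 + W) (B(W) = (W + 4)*(W + 1) = (4 + W)*(1 + W) = (1 + W)*(4 + W))
(B(-6)*(-20))*M(-9) = ((4 + (-6)**2 + 5*(-6))*(-20))*(-9) = ((4 + 36 - 30)*(-20))*(-9) = (10*(-20))*(-9) = -200*(-9) = 1800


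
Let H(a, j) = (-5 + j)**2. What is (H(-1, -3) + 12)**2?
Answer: 5776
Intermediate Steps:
(H(-1, -3) + 12)**2 = ((-5 - 3)**2 + 12)**2 = ((-8)**2 + 12)**2 = (64 + 12)**2 = 76**2 = 5776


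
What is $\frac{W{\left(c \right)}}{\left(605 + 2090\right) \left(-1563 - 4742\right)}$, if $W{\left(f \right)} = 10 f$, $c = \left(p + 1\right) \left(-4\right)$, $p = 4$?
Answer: $\frac{8}{679679} \approx 1.177 \cdot 10^{-5}$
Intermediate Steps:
$c = -20$ ($c = \left(4 + 1\right) \left(-4\right) = 5 \left(-4\right) = -20$)
$\frac{W{\left(c \right)}}{\left(605 + 2090\right) \left(-1563 - 4742\right)} = \frac{10 \left(-20\right)}{\left(605 + 2090\right) \left(-1563 - 4742\right)} = - \frac{200}{2695 \left(-6305\right)} = - \frac{200}{-16991975} = \left(-200\right) \left(- \frac{1}{16991975}\right) = \frac{8}{679679}$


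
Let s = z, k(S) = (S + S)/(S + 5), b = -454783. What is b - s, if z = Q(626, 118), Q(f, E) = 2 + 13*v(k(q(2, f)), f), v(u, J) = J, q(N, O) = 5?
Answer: -462923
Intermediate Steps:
k(S) = 2*S/(5 + S) (k(S) = (2*S)/(5 + S) = 2*S/(5 + S))
Q(f, E) = 2 + 13*f
z = 8140 (z = 2 + 13*626 = 2 + 8138 = 8140)
s = 8140
b - s = -454783 - 1*8140 = -454783 - 8140 = -462923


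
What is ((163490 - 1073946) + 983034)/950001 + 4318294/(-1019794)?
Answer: -2014184504681/484402659897 ≈ -4.1581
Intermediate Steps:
((163490 - 1073946) + 983034)/950001 + 4318294/(-1019794) = (-910456 + 983034)*(1/950001) + 4318294*(-1/1019794) = 72578*(1/950001) - 2159147/509897 = 72578/950001 - 2159147/509897 = -2014184504681/484402659897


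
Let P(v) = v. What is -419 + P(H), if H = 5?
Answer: -414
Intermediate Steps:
-419 + P(H) = -419 + 5 = -414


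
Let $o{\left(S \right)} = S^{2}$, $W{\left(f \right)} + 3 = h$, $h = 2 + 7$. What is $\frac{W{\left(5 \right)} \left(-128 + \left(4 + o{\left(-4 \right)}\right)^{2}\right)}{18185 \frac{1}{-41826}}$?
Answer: $- \frac{68260032}{18185} \approx -3753.6$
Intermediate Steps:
$h = 9$
$W{\left(f \right)} = 6$ ($W{\left(f \right)} = -3 + 9 = 6$)
$\frac{W{\left(5 \right)} \left(-128 + \left(4 + o{\left(-4 \right)}\right)^{2}\right)}{18185 \frac{1}{-41826}} = \frac{6 \left(-128 + \left(4 + \left(-4\right)^{2}\right)^{2}\right)}{18185 \frac{1}{-41826}} = \frac{6 \left(-128 + \left(4 + 16\right)^{2}\right)}{18185 \left(- \frac{1}{41826}\right)} = \frac{6 \left(-128 + 20^{2}\right)}{- \frac{18185}{41826}} = 6 \left(-128 + 400\right) \left(- \frac{41826}{18185}\right) = 6 \cdot 272 \left(- \frac{41826}{18185}\right) = 1632 \left(- \frac{41826}{18185}\right) = - \frac{68260032}{18185}$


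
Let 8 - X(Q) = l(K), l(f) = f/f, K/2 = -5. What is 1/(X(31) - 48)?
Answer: -1/41 ≈ -0.024390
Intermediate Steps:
K = -10 (K = 2*(-5) = -10)
l(f) = 1
X(Q) = 7 (X(Q) = 8 - 1*1 = 8 - 1 = 7)
1/(X(31) - 48) = 1/(7 - 48) = 1/(-41) = -1/41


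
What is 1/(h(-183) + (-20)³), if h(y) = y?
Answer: -1/8183 ≈ -0.00012220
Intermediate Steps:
1/(h(-183) + (-20)³) = 1/(-183 + (-20)³) = 1/(-183 - 8000) = 1/(-8183) = -1/8183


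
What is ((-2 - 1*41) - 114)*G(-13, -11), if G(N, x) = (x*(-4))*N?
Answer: 89804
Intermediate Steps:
G(N, x) = -4*N*x (G(N, x) = (-4*x)*N = -4*N*x)
((-2 - 1*41) - 114)*G(-13, -11) = ((-2 - 1*41) - 114)*(-4*(-13)*(-11)) = ((-2 - 41) - 114)*(-572) = (-43 - 114)*(-572) = -157*(-572) = 89804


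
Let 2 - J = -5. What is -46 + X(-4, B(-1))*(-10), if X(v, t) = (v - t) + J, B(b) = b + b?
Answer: -96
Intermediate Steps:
J = 7 (J = 2 - 1*(-5) = 2 + 5 = 7)
B(b) = 2*b
X(v, t) = 7 + v - t (X(v, t) = (v - t) + 7 = 7 + v - t)
-46 + X(-4, B(-1))*(-10) = -46 + (7 - 4 - 2*(-1))*(-10) = -46 + (7 - 4 - 1*(-2))*(-10) = -46 + (7 - 4 + 2)*(-10) = -46 + 5*(-10) = -46 - 50 = -96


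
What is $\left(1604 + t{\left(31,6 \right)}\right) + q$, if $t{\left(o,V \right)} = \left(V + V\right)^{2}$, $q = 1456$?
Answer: $3204$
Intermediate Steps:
$t{\left(o,V \right)} = 4 V^{2}$ ($t{\left(o,V \right)} = \left(2 V\right)^{2} = 4 V^{2}$)
$\left(1604 + t{\left(31,6 \right)}\right) + q = \left(1604 + 4 \cdot 6^{2}\right) + 1456 = \left(1604 + 4 \cdot 36\right) + 1456 = \left(1604 + 144\right) + 1456 = 1748 + 1456 = 3204$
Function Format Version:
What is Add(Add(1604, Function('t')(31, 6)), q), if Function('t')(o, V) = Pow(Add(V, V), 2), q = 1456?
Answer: 3204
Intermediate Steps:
Function('t')(o, V) = Mul(4, Pow(V, 2)) (Function('t')(o, V) = Pow(Mul(2, V), 2) = Mul(4, Pow(V, 2)))
Add(Add(1604, Function('t')(31, 6)), q) = Add(Add(1604, Mul(4, Pow(6, 2))), 1456) = Add(Add(1604, Mul(4, 36)), 1456) = Add(Add(1604, 144), 1456) = Add(1748, 1456) = 3204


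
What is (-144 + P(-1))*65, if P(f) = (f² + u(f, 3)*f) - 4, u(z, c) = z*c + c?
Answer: -9555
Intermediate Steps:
u(z, c) = c + c*z (u(z, c) = c*z + c = c + c*z)
P(f) = -4 + f² + f*(3 + 3*f) (P(f) = (f² + (3*(1 + f))*f) - 4 = (f² + (3 + 3*f)*f) - 4 = (f² + f*(3 + 3*f)) - 4 = -4 + f² + f*(3 + 3*f))
(-144 + P(-1))*65 = (-144 + (-4 + 3*(-1) + 4*(-1)²))*65 = (-144 + (-4 - 3 + 4*1))*65 = (-144 + (-4 - 3 + 4))*65 = (-144 - 3)*65 = -147*65 = -9555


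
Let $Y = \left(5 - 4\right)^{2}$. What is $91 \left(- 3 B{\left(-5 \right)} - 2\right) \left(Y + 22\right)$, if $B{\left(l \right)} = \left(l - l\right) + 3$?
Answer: $-23023$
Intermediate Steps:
$B{\left(l \right)} = 3$ ($B{\left(l \right)} = 0 + 3 = 3$)
$Y = 1$ ($Y = 1^{2} = 1$)
$91 \left(- 3 B{\left(-5 \right)} - 2\right) \left(Y + 22\right) = 91 \left(\left(-3\right) 3 - 2\right) \left(1 + 22\right) = 91 \left(-9 - 2\right) 23 = 91 \left(\left(-11\right) 23\right) = 91 \left(-253\right) = -23023$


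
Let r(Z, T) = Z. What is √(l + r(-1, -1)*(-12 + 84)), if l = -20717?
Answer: I*√20789 ≈ 144.18*I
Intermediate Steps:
√(l + r(-1, -1)*(-12 + 84)) = √(-20717 - (-12 + 84)) = √(-20717 - 1*72) = √(-20717 - 72) = √(-20789) = I*√20789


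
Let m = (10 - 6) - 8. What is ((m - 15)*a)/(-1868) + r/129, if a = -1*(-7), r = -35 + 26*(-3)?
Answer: -193927/240972 ≈ -0.80477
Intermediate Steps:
r = -113 (r = -35 - 78 = -113)
m = -4 (m = 4 - 8 = -4)
a = 7
((m - 15)*a)/(-1868) + r/129 = ((-4 - 15)*7)/(-1868) - 113/129 = -19*7*(-1/1868) - 113*1/129 = -133*(-1/1868) - 113/129 = 133/1868 - 113/129 = -193927/240972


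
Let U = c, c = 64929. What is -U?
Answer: -64929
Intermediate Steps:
U = 64929
-U = -1*64929 = -64929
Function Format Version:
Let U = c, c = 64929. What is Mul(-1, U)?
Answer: -64929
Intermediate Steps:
U = 64929
Mul(-1, U) = Mul(-1, 64929) = -64929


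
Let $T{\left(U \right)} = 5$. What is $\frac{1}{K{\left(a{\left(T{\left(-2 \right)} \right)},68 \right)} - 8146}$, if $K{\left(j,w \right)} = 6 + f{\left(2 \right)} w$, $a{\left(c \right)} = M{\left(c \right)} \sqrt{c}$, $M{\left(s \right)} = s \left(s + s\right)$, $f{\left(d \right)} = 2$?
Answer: $- \frac{1}{8004} \approx -0.00012494$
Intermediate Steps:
$M{\left(s \right)} = 2 s^{2}$ ($M{\left(s \right)} = s 2 s = 2 s^{2}$)
$a{\left(c \right)} = 2 c^{\frac{5}{2}}$ ($a{\left(c \right)} = 2 c^{2} \sqrt{c} = 2 c^{\frac{5}{2}}$)
$K{\left(j,w \right)} = 6 + 2 w$
$\frac{1}{K{\left(a{\left(T{\left(-2 \right)} \right)},68 \right)} - 8146} = \frac{1}{\left(6 + 2 \cdot 68\right) - 8146} = \frac{1}{\left(6 + 136\right) - 8146} = \frac{1}{142 - 8146} = \frac{1}{-8004} = - \frac{1}{8004}$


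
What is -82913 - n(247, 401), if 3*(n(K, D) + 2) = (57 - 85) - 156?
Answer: -248549/3 ≈ -82850.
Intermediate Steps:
n(K, D) = -190/3 (n(K, D) = -2 + ((57 - 85) - 156)/3 = -2 + (-28 - 156)/3 = -2 + (⅓)*(-184) = -2 - 184/3 = -190/3)
-82913 - n(247, 401) = -82913 - 1*(-190/3) = -82913 + 190/3 = -248549/3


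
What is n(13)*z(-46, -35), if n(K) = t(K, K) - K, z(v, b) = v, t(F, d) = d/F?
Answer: 552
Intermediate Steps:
n(K) = 1 - K (n(K) = K/K - K = 1 - K)
n(13)*z(-46, -35) = (1 - 1*13)*(-46) = (1 - 13)*(-46) = -12*(-46) = 552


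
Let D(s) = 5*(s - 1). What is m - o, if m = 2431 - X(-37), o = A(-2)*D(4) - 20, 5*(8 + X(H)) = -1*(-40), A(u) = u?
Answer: 2481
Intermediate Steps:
D(s) = -5 + 5*s (D(s) = 5*(-1 + s) = -5 + 5*s)
X(H) = 0 (X(H) = -8 + (-1*(-40))/5 = -8 + (1/5)*40 = -8 + 8 = 0)
o = -50 (o = -2*(-5 + 5*4) - 20 = -2*(-5 + 20) - 20 = -2*15 - 20 = -30 - 20 = -50)
m = 2431 (m = 2431 - 1*0 = 2431 + 0 = 2431)
m - o = 2431 - 1*(-50) = 2431 + 50 = 2481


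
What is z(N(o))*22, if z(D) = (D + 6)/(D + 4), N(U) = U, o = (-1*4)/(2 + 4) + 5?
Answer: 682/25 ≈ 27.280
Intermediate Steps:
o = 13/3 (o = -4/6 + 5 = -4*⅙ + 5 = -⅔ + 5 = 13/3 ≈ 4.3333)
z(D) = (6 + D)/(4 + D)
z(N(o))*22 = ((6 + 13/3)/(4 + 13/3))*22 = ((31/3)/(25/3))*22 = ((3/25)*(31/3))*22 = (31/25)*22 = 682/25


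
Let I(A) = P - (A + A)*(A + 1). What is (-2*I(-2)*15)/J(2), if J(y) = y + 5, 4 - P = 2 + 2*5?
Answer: 360/7 ≈ 51.429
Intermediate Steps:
P = -8 (P = 4 - (2 + 2*5) = 4 - (2 + 10) = 4 - 1*12 = 4 - 12 = -8)
I(A) = -8 - 2*A*(1 + A) (I(A) = -8 - (A + A)*(A + 1) = -8 - 2*A*(1 + A))
J(y) = 5 + y
(-2*I(-2)*15)/J(2) = (-2*(-8 - 2*(-2) - 2*(-2)²)*15)/(5 + 2) = (-2*(-8 + 4 - 2*4)*15)/7 = (-2*(-8 + 4 - 8)*15)*(⅐) = (-2*(-12)*15)*(⅐) = (24*15)*(⅐) = 360*(⅐) = 360/7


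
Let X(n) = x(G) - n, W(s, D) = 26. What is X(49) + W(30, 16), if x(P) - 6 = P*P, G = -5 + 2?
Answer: -8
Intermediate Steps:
G = -3
x(P) = 6 + P² (x(P) = 6 + P*P = 6 + P²)
X(n) = 15 - n (X(n) = (6 + (-3)²) - n = (6 + 9) - n = 15 - n)
X(49) + W(30, 16) = (15 - 1*49) + 26 = (15 - 49) + 26 = -34 + 26 = -8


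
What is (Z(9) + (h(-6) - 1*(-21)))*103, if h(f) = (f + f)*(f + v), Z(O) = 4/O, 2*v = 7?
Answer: 47689/9 ≈ 5298.8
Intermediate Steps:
v = 7/2 (v = (1/2)*7 = 7/2 ≈ 3.5000)
h(f) = 2*f*(7/2 + f) (h(f) = (f + f)*(f + 7/2) = (2*f)*(7/2 + f) = 2*f*(7/2 + f))
(Z(9) + (h(-6) - 1*(-21)))*103 = (4/9 + (-6*(7 + 2*(-6)) - 1*(-21)))*103 = (4*(1/9) + (-6*(7 - 12) + 21))*103 = (4/9 + (-6*(-5) + 21))*103 = (4/9 + (30 + 21))*103 = (4/9 + 51)*103 = (463/9)*103 = 47689/9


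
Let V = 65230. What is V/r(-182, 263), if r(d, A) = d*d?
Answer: 32615/16562 ≈ 1.9693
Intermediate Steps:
r(d, A) = d²
V/r(-182, 263) = 65230/((-182)²) = 65230/33124 = 65230*(1/33124) = 32615/16562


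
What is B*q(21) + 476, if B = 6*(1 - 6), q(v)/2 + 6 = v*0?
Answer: 836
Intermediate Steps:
q(v) = -12 (q(v) = -12 + 2*(v*0) = -12 + 2*0 = -12 + 0 = -12)
B = -30 (B = 6*(-5) = -30)
B*q(21) + 476 = -30*(-12) + 476 = 360 + 476 = 836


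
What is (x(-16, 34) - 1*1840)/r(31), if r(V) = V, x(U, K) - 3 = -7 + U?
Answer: -60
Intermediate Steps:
x(U, K) = -4 + U (x(U, K) = 3 + (-7 + U) = -4 + U)
(x(-16, 34) - 1*1840)/r(31) = ((-4 - 16) - 1*1840)/31 = (-20 - 1840)*(1/31) = -1860*1/31 = -60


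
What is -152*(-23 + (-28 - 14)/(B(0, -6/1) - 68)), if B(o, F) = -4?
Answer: 10222/3 ≈ 3407.3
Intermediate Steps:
-152*(-23 + (-28 - 14)/(B(0, -6/1) - 68)) = -152*(-23 + (-28 - 14)/(-4 - 68)) = -152*(-23 - 42/(-72)) = -152*(-23 - 42*(-1/72)) = -152*(-23 + 7/12) = -152*(-269/12) = 10222/3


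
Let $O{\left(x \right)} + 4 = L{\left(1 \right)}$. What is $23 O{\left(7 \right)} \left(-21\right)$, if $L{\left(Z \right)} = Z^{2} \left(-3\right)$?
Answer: $3381$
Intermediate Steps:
$L{\left(Z \right)} = - 3 Z^{2}$
$O{\left(x \right)} = -7$ ($O{\left(x \right)} = -4 - 3 \cdot 1^{2} = -4 - 3 = -7$)
$23 O{\left(7 \right)} \left(-21\right) = 23 \left(-7\right) \left(-21\right) = \left(-161\right) \left(-21\right) = 3381$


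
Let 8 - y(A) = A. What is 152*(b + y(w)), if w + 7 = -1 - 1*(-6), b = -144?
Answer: -20368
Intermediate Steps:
w = -2 (w = -7 + (-1 - 1*(-6)) = -7 + (-1 + 6) = -7 + 5 = -2)
y(A) = 8 - A
152*(b + y(w)) = 152*(-144 + (8 - 1*(-2))) = 152*(-144 + (8 + 2)) = 152*(-144 + 10) = 152*(-134) = -20368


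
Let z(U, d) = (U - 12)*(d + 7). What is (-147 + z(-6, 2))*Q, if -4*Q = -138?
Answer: -21321/2 ≈ -10661.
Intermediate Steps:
Q = 69/2 (Q = -1/4*(-138) = 69/2 ≈ 34.500)
z(U, d) = (-12 + U)*(7 + d)
(-147 + z(-6, 2))*Q = (-147 + (-84 - 12*2 + 7*(-6) - 6*2))*(69/2) = (-147 + (-84 - 24 - 42 - 12))*(69/2) = (-147 - 162)*(69/2) = -309*69/2 = -21321/2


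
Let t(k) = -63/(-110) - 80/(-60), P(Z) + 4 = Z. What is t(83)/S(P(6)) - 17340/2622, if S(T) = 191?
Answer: -181881827/27544110 ≈ -6.6033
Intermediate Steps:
P(Z) = -4 + Z
t(k) = 629/330 (t(k) = -63*(-1/110) - 80*(-1/60) = 63/110 + 4/3 = 629/330)
t(83)/S(P(6)) - 17340/2622 = (629/330)/191 - 17340/2622 = (629/330)*(1/191) - 17340*1/2622 = 629/63030 - 2890/437 = -181881827/27544110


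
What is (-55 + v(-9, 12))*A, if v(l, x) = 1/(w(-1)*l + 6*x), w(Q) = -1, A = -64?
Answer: 285056/81 ≈ 3519.2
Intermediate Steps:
v(l, x) = 1/(-l + 6*x)
(-55 + v(-9, 12))*A = (-55 + 1/(-1*(-9) + 6*12))*(-64) = (-55 + 1/(9 + 72))*(-64) = (-55 + 1/81)*(-64) = -4454/81*(-64) = 285056/81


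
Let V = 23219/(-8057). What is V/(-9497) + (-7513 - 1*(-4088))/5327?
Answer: -37421166316/58229687369 ≈ -0.64265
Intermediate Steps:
V = -3317/1151 (V = 23219*(-1/8057) = -3317/1151 ≈ -2.8818)
V/(-9497) + (-7513 - 1*(-4088))/5327 = -3317/1151/(-9497) + (-7513 - 1*(-4088))/5327 = -3317/1151*(-1/9497) + (-7513 + 4088)*(1/5327) = 3317/10931047 - 3425*1/5327 = 3317/10931047 - 3425/5327 = -37421166316/58229687369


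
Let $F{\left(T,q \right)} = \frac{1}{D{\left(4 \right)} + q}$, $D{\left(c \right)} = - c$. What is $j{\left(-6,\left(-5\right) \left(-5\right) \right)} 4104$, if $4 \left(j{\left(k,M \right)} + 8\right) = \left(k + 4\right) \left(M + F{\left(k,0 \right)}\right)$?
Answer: $-83619$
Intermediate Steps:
$F{\left(T,q \right)} = \frac{1}{-4 + q}$ ($F{\left(T,q \right)} = \frac{1}{\left(-1\right) 4 + q} = \frac{1}{-4 + q}$)
$j{\left(k,M \right)} = -8 + \frac{\left(4 + k\right) \left(- \frac{1}{4} + M\right)}{4}$ ($j{\left(k,M \right)} = -8 + \frac{\left(k + 4\right) \left(M + \frac{1}{-4 + 0}\right)}{4} = -8 + \frac{\left(4 + k\right) \left(M + \frac{1}{-4}\right)}{4} = -8 + \frac{\left(4 + k\right) \left(M - \frac{1}{4}\right)}{4} = -8 + \frac{\left(4 + k\right) \left(- \frac{1}{4} + M\right)}{4}$)
$j{\left(-6,\left(-5\right) \left(-5\right) \right)} 4104 = \left(- \frac{33}{4} - -25 - - \frac{3}{8} + \frac{1}{4} \left(\left(-5\right) \left(-5\right)\right) \left(-6\right)\right) 4104 = \left(- \frac{33}{4} + 25 + \frac{3}{8} + \frac{1}{4} \cdot 25 \left(-6\right)\right) 4104 = \left(- \frac{33}{4} + 25 + \frac{3}{8} - \frac{75}{2}\right) 4104 = \left(- \frac{163}{8}\right) 4104 = -83619$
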